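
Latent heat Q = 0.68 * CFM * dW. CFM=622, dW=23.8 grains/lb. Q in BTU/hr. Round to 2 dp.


Q = 0.68 * 622 * 23.8 = 10066.45 BTU/hr

10066.45 BTU/hr


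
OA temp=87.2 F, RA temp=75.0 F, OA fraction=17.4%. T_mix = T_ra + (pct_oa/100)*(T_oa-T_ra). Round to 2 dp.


T_mix = 75.0 + (17.4/100)*(87.2-75.0) = 77.12 F

77.12 F


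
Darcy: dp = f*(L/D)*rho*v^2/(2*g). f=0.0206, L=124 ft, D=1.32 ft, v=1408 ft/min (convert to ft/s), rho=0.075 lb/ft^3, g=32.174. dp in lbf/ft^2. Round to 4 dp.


v_fps = 1408/60 = 23.4667 ft/s
dp = 0.0206*(124/1.32)*0.075*23.4667^2/(2*32.174) = 1.2421 lbf/ft^2

1.2421 lbf/ft^2


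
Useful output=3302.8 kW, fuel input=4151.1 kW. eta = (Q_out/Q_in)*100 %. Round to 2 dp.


eta = (3302.8/4151.1)*100 = 79.56 %

79.56 %


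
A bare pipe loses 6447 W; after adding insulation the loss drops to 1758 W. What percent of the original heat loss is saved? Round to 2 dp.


Savings = ((6447-1758)/6447)*100 = 72.73 %

72.73 %


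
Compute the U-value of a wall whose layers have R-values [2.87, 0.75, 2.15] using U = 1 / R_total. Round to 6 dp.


R_total = 2.87 + 0.75 + 2.15 = 5.77
U = 1/5.77 = 0.173310

0.173310


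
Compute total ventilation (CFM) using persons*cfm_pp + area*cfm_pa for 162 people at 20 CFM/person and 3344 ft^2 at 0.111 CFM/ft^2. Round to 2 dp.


Total = 162*20 + 3344*0.111 = 3611.18 CFM

3611.18 CFM


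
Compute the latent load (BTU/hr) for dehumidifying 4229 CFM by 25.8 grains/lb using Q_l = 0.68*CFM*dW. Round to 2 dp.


Q = 0.68 * 4229 * 25.8 = 74193.58 BTU/hr

74193.58 BTU/hr


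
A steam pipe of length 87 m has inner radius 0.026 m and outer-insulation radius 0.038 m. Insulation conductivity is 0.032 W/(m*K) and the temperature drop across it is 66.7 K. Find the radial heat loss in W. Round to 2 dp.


Q = 2*pi*0.032*87*66.7/ln(0.038/0.026) = 3074.50 W

3074.50 W


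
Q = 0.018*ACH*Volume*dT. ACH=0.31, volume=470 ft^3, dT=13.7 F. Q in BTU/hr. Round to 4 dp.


Q = 0.018 * 0.31 * 470 * 13.7 = 35.9296 BTU/hr

35.9296 BTU/hr


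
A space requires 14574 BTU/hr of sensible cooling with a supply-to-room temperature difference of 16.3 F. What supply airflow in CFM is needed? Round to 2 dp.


CFM = 14574 / (1.08 * 16.3) = 827.88

827.88 CFM


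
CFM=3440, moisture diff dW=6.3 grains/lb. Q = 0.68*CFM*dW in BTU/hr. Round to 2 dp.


Q = 0.68 * 3440 * 6.3 = 14736.96 BTU/hr

14736.96 BTU/hr


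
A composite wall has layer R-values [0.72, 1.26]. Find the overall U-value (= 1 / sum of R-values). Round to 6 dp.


R_total = 0.72 + 1.26 = 1.98
U = 1/1.98 = 0.505051

0.505051


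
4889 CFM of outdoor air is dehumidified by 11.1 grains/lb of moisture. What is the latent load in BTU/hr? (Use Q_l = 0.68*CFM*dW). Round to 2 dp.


Q = 0.68 * 4889 * 11.1 = 36902.17 BTU/hr

36902.17 BTU/hr


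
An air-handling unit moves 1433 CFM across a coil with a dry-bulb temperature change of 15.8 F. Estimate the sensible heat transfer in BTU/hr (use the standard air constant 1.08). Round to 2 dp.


Q = 1.08 * 1433 * 15.8 = 24452.71 BTU/hr

24452.71 BTU/hr


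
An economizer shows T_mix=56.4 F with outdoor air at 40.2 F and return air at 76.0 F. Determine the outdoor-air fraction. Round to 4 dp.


frac = (56.4 - 76.0) / (40.2 - 76.0) = 0.5475

0.5475


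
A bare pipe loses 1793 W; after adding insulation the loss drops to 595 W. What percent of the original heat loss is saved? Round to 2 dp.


Savings = ((1793-595)/1793)*100 = 66.82 %

66.82 %


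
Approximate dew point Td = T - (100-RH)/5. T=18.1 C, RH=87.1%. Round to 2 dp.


Td = 18.1 - (100-87.1)/5 = 15.52 C

15.52 C


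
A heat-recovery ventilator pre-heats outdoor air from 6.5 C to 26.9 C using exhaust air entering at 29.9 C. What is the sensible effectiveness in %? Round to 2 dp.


eff = (26.9-6.5)/(29.9-6.5)*100 = 87.18 %

87.18 %


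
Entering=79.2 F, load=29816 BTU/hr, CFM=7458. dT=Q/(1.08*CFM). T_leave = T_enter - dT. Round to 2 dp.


dT = 29816/(1.08*7458) = 3.7017
T_leave = 79.2 - 3.7017 = 75.50 F

75.50 F


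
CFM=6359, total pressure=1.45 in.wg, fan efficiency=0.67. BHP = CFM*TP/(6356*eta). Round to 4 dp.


BHP = 6359 * 1.45 / (6356 * 0.67) = 2.1652 hp

2.1652 hp


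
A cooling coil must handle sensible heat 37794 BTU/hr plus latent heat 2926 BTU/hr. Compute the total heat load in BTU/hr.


Qt = 37794 + 2926 = 40720 BTU/hr

40720 BTU/hr


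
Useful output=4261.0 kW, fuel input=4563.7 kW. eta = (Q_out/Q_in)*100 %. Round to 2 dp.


eta = (4261.0/4563.7)*100 = 93.37 %

93.37 %


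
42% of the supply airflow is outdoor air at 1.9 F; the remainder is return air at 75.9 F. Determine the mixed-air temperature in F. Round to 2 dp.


T_mix = 0.42*1.9 + 0.58*75.9 = 44.82 F

44.82 F


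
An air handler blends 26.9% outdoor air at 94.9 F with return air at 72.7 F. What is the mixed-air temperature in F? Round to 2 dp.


T_mix = 72.7 + (26.9/100)*(94.9-72.7) = 78.67 F

78.67 F


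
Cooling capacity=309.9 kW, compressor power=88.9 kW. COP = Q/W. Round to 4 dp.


COP = 309.9 / 88.9 = 3.4859

3.4859


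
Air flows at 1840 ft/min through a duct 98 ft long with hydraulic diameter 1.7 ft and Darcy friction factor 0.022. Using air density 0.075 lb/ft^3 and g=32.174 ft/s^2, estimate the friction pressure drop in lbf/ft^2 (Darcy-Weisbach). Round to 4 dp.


v_fps = 1840/60 = 30.6667 ft/s
dp = 0.022*(98/1.7)*0.075*30.6667^2/(2*32.174) = 1.3901 lbf/ft^2

1.3901 lbf/ft^2


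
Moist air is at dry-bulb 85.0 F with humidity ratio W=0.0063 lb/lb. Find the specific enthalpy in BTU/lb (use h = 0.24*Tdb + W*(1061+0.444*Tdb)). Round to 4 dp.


h = 0.24*85.0 + 0.0063*(1061+0.444*85.0) = 27.3221 BTU/lb

27.3221 BTU/lb


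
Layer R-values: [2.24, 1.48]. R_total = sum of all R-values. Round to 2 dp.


R_total = 2.24 + 1.48 = 3.72

3.72


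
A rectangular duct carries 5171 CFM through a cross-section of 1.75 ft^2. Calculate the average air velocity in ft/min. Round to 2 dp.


V = 5171 / 1.75 = 2954.86 ft/min

2954.86 ft/min


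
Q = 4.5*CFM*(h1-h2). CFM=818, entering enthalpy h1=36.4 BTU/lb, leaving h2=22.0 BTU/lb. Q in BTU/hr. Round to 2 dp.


Q = 4.5 * 818 * (36.4 - 22.0) = 53006.40 BTU/hr

53006.40 BTU/hr


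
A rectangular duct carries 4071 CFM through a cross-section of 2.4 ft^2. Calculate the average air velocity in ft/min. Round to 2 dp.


V = 4071 / 2.4 = 1696.25 ft/min

1696.25 ft/min


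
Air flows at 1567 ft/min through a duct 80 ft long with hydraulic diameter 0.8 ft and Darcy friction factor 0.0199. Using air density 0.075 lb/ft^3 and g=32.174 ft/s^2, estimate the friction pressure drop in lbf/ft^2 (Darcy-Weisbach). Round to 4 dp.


v_fps = 1567/60 = 26.1167 ft/s
dp = 0.0199*(80/0.8)*0.075*26.1167^2/(2*32.174) = 1.5820 lbf/ft^2

1.5820 lbf/ft^2


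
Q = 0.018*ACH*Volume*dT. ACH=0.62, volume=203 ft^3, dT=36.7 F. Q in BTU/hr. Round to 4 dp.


Q = 0.018 * 0.62 * 203 * 36.7 = 83.1431 BTU/hr

83.1431 BTU/hr


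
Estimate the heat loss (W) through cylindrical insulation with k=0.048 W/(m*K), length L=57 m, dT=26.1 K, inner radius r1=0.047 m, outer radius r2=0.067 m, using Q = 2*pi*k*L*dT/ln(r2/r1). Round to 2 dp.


Q = 2*pi*0.048*57*26.1/ln(0.067/0.047) = 1265.51 W

1265.51 W


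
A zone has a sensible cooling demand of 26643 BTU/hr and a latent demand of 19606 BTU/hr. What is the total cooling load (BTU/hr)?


Qt = 26643 + 19606 = 46249 BTU/hr

46249 BTU/hr


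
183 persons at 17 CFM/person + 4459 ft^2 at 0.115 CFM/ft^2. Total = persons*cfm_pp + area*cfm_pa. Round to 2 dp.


Total = 183*17 + 4459*0.115 = 3623.79 CFM

3623.79 CFM


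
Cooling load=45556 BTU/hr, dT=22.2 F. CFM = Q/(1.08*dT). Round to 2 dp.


CFM = 45556 / (1.08 * 22.2) = 1900.07

1900.07 CFM


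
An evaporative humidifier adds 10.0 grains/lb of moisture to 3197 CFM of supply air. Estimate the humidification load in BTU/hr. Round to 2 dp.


Q = 0.68 * 3197 * 10.0 = 21739.60 BTU/hr

21739.60 BTU/hr


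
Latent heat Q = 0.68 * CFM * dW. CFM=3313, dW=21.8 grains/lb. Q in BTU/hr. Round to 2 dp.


Q = 0.68 * 3313 * 21.8 = 49111.91 BTU/hr

49111.91 BTU/hr


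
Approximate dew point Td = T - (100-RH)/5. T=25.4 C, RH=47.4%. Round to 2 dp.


Td = 25.4 - (100-47.4)/5 = 14.88 C

14.88 C


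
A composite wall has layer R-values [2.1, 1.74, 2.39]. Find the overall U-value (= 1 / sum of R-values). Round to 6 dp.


R_total = 2.1 + 1.74 + 2.39 = 6.23
U = 1/6.23 = 0.160514

0.160514


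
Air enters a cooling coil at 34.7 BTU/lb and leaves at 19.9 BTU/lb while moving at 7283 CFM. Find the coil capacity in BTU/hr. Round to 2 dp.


Q = 4.5 * 7283 * (34.7 - 19.9) = 485047.80 BTU/hr

485047.80 BTU/hr


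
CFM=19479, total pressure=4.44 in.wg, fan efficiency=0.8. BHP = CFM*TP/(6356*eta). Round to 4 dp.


BHP = 19479 * 4.44 / (6356 * 0.8) = 17.0089 hp

17.0089 hp


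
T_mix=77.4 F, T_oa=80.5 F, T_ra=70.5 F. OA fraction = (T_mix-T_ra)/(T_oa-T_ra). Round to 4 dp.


frac = (77.4 - 70.5) / (80.5 - 70.5) = 0.6900

0.6900


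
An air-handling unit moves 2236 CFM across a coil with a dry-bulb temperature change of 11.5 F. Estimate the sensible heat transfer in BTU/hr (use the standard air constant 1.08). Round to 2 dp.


Q = 1.08 * 2236 * 11.5 = 27771.12 BTU/hr

27771.12 BTU/hr


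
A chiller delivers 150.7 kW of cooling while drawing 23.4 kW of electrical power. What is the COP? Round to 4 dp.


COP = 150.7 / 23.4 = 6.4402

6.4402


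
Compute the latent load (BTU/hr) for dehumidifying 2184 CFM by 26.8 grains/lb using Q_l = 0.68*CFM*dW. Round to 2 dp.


Q = 0.68 * 2184 * 26.8 = 39801.22 BTU/hr

39801.22 BTU/hr


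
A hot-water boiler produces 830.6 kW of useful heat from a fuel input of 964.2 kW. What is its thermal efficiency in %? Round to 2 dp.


eta = (830.6/964.2)*100 = 86.14 %

86.14 %


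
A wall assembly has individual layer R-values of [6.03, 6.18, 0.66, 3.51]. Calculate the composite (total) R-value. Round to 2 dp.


R_total = 6.03 + 6.18 + 0.66 + 3.51 = 16.38

16.38


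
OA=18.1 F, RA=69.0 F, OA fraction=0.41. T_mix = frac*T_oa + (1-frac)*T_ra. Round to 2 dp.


T_mix = 0.41*18.1 + 0.59*69.0 = 48.13 F

48.13 F


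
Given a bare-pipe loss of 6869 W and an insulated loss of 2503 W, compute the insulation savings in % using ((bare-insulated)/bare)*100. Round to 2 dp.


Savings = ((6869-2503)/6869)*100 = 63.56 %

63.56 %


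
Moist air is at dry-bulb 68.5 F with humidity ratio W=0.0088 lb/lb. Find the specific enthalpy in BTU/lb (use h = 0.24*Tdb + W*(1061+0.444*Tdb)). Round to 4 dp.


h = 0.24*68.5 + 0.0088*(1061+0.444*68.5) = 26.0444 BTU/lb

26.0444 BTU/lb


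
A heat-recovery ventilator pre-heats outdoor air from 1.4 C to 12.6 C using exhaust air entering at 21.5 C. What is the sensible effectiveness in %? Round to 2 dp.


eff = (12.6-1.4)/(21.5-1.4)*100 = 55.72 %

55.72 %


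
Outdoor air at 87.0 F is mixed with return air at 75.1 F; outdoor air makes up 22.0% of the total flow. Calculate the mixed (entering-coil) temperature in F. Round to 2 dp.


T_mix = 75.1 + (22.0/100)*(87.0-75.1) = 77.72 F

77.72 F


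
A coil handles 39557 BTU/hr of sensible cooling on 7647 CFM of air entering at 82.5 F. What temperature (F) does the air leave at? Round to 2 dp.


dT = 39557/(1.08*7647) = 4.7897
T_leave = 82.5 - 4.7897 = 77.71 F

77.71 F


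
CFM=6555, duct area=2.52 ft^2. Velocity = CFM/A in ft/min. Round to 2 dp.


V = 6555 / 2.52 = 2601.19 ft/min

2601.19 ft/min


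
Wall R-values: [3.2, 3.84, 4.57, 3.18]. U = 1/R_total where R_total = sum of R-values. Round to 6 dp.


R_total = 3.2 + 3.84 + 4.57 + 3.18 = 14.79
U = 1/14.79 = 0.067613

0.067613


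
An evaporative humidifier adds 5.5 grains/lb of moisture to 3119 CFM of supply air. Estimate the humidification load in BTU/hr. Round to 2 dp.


Q = 0.68 * 3119 * 5.5 = 11665.06 BTU/hr

11665.06 BTU/hr


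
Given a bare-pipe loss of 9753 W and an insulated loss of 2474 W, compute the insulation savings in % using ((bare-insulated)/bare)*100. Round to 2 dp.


Savings = ((9753-2474)/9753)*100 = 74.63 %

74.63 %


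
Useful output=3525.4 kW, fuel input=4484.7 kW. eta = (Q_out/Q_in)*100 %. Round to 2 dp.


eta = (3525.4/4484.7)*100 = 78.61 %

78.61 %


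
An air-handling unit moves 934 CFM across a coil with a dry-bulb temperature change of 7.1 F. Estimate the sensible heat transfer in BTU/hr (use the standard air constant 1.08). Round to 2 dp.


Q = 1.08 * 934 * 7.1 = 7161.91 BTU/hr

7161.91 BTU/hr


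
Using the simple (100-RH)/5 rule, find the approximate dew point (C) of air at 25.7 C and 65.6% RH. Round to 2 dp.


Td = 25.7 - (100-65.6)/5 = 18.82 C

18.82 C


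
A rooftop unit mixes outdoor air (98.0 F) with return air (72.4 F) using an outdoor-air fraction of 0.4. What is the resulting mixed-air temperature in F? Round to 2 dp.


T_mix = 0.4*98.0 + 0.6*72.4 = 82.64 F

82.64 F


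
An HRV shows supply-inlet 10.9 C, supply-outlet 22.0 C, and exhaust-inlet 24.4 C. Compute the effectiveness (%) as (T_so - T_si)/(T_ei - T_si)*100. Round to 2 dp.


eff = (22.0-10.9)/(24.4-10.9)*100 = 82.22 %

82.22 %


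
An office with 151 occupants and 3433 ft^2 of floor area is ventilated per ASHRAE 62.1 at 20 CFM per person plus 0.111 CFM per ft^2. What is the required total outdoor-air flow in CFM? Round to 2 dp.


Total = 151*20 + 3433*0.111 = 3401.06 CFM

3401.06 CFM


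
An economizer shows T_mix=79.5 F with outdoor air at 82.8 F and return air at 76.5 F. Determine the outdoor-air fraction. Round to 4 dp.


frac = (79.5 - 76.5) / (82.8 - 76.5) = 0.4762

0.4762


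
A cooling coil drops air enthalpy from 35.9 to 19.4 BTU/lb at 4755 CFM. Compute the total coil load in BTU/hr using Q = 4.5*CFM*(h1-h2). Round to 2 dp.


Q = 4.5 * 4755 * (35.9 - 19.4) = 353058.75 BTU/hr

353058.75 BTU/hr


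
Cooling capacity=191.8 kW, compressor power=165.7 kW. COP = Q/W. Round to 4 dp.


COP = 191.8 / 165.7 = 1.1575

1.1575


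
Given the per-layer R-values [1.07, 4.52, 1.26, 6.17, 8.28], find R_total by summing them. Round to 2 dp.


R_total = 1.07 + 4.52 + 1.26 + 6.17 + 8.28 = 21.30

21.30


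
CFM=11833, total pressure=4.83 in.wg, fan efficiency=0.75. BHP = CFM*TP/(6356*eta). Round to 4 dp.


BHP = 11833 * 4.83 / (6356 * 0.75) = 11.9894 hp

11.9894 hp


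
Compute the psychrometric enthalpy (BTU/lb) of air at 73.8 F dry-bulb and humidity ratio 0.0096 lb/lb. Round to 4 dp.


h = 0.24*73.8 + 0.0096*(1061+0.444*73.8) = 28.2122 BTU/lb

28.2122 BTU/lb


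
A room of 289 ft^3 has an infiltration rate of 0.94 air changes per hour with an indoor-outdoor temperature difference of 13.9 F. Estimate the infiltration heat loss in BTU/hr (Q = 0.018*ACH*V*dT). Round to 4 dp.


Q = 0.018 * 0.94 * 289 * 13.9 = 67.9693 BTU/hr

67.9693 BTU/hr


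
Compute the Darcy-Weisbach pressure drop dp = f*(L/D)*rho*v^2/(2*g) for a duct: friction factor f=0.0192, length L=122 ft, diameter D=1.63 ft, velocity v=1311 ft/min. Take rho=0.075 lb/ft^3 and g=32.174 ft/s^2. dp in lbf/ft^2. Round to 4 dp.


v_fps = 1311/60 = 21.85 ft/s
dp = 0.0192*(122/1.63)*0.075*21.85^2/(2*32.174) = 0.7997 lbf/ft^2

0.7997 lbf/ft^2


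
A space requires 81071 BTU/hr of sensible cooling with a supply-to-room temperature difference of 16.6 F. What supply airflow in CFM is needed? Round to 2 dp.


CFM = 81071 / (1.08 * 16.6) = 4522.03

4522.03 CFM


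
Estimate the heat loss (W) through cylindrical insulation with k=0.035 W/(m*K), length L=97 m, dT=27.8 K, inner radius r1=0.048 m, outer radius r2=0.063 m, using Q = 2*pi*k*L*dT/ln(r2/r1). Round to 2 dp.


Q = 2*pi*0.035*97*27.8/ln(0.063/0.048) = 2180.73 W

2180.73 W


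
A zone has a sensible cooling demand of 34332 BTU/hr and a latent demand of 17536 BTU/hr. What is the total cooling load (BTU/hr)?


Qt = 34332 + 17536 = 51868 BTU/hr

51868 BTU/hr


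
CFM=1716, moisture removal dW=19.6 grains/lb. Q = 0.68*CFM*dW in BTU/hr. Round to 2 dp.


Q = 0.68 * 1716 * 19.6 = 22870.85 BTU/hr

22870.85 BTU/hr


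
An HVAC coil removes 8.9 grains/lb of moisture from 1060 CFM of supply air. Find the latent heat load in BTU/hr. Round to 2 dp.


Q = 0.68 * 1060 * 8.9 = 6415.12 BTU/hr

6415.12 BTU/hr


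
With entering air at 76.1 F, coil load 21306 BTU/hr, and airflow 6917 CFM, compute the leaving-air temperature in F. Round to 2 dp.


dT = 21306/(1.08*6917) = 2.8521
T_leave = 76.1 - 2.8521 = 73.25 F

73.25 F


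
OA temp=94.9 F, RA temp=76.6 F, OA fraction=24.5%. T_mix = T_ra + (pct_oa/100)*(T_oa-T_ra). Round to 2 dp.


T_mix = 76.6 + (24.5/100)*(94.9-76.6) = 81.08 F

81.08 F


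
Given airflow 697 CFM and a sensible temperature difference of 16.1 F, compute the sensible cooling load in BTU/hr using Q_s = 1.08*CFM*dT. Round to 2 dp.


Q = 1.08 * 697 * 16.1 = 12119.44 BTU/hr

12119.44 BTU/hr


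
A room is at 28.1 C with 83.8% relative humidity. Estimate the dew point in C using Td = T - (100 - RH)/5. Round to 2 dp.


Td = 28.1 - (100-83.8)/5 = 24.86 C

24.86 C


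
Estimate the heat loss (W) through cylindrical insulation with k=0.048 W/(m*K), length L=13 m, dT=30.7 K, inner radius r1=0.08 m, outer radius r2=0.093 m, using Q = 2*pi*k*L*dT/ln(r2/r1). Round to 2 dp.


Q = 2*pi*0.048*13*30.7/ln(0.093/0.08) = 799.39 W

799.39 W


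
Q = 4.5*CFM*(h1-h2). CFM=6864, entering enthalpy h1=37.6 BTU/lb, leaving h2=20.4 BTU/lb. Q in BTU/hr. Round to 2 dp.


Q = 4.5 * 6864 * (37.6 - 20.4) = 531273.60 BTU/hr

531273.60 BTU/hr


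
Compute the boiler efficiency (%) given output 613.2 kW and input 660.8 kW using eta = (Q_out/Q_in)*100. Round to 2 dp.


eta = (613.2/660.8)*100 = 92.80 %

92.80 %


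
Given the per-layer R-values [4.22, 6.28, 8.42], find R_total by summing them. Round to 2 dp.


R_total = 4.22 + 6.28 + 8.42 = 18.92

18.92


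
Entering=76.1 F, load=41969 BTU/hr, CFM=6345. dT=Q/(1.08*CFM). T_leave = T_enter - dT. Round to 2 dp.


dT = 41969/(1.08*6345) = 6.1245
T_leave = 76.1 - 6.1245 = 69.98 F

69.98 F


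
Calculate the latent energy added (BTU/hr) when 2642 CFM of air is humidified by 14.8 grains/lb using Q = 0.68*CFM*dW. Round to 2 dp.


Q = 0.68 * 2642 * 14.8 = 26589.09 BTU/hr

26589.09 BTU/hr


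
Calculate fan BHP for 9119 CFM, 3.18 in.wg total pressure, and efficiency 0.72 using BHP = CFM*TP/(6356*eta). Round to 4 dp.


BHP = 9119 * 3.18 / (6356 * 0.72) = 6.3366 hp

6.3366 hp


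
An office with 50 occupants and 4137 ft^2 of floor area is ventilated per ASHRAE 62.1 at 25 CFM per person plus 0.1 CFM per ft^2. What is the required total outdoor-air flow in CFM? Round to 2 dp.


Total = 50*25 + 4137*0.1 = 1663.70 CFM

1663.70 CFM


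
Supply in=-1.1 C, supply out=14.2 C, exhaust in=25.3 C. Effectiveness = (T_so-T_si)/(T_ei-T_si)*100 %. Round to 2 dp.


eff = (14.2-(-1.1))/(25.3-(-1.1))*100 = 57.95 %

57.95 %


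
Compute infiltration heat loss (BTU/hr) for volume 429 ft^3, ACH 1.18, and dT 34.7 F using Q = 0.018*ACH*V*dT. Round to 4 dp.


Q = 0.018 * 1.18 * 429 * 34.7 = 316.1850 BTU/hr

316.1850 BTU/hr


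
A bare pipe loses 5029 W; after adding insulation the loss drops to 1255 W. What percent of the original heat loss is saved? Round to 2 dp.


Savings = ((5029-1255)/5029)*100 = 75.04 %

75.04 %


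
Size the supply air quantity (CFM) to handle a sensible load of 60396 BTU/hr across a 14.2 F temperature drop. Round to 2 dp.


CFM = 60396 / (1.08 * 14.2) = 3938.18

3938.18 CFM


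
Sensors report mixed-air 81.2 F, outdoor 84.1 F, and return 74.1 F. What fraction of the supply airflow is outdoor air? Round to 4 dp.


frac = (81.2 - 74.1) / (84.1 - 74.1) = 0.7100

0.7100


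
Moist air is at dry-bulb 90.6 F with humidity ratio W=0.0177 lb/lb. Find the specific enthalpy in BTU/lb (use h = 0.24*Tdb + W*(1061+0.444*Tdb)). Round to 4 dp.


h = 0.24*90.6 + 0.0177*(1061+0.444*90.6) = 41.2357 BTU/lb

41.2357 BTU/lb


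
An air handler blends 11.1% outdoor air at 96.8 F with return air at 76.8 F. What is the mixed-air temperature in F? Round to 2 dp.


T_mix = 76.8 + (11.1/100)*(96.8-76.8) = 79.02 F

79.02 F


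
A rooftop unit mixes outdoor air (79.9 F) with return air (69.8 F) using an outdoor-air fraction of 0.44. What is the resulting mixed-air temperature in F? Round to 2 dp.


T_mix = 0.44*79.9 + 0.56*69.8 = 74.24 F

74.24 F


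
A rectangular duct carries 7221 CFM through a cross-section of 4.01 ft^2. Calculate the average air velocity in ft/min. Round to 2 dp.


V = 7221 / 4.01 = 1800.75 ft/min

1800.75 ft/min


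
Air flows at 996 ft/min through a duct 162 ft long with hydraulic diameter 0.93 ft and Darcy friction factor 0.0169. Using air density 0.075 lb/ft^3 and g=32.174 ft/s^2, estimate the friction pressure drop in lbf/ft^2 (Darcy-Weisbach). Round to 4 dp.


v_fps = 996/60 = 16.6 ft/s
dp = 0.0169*(162/0.93)*0.075*16.6^2/(2*32.174) = 0.9455 lbf/ft^2

0.9455 lbf/ft^2


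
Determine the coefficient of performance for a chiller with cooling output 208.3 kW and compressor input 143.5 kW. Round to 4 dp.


COP = 208.3 / 143.5 = 1.4516

1.4516


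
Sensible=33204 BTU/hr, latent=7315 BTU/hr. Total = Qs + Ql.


Qt = 33204 + 7315 = 40519 BTU/hr

40519 BTU/hr


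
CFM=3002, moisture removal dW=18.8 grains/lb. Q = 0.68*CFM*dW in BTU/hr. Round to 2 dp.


Q = 0.68 * 3002 * 18.8 = 38377.57 BTU/hr

38377.57 BTU/hr


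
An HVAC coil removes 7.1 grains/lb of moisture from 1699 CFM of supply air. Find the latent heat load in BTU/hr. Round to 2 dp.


Q = 0.68 * 1699 * 7.1 = 8202.77 BTU/hr

8202.77 BTU/hr


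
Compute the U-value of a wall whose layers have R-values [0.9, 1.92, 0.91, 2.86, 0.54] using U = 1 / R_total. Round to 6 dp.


R_total = 0.9 + 1.92 + 0.91 + 2.86 + 0.54 = 7.13
U = 1/7.13 = 0.140252

0.140252


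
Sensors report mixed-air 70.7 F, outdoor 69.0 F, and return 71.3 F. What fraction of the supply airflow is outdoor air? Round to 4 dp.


frac = (70.7 - 71.3) / (69.0 - 71.3) = 0.2609

0.2609


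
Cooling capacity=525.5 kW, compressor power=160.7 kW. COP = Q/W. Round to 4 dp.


COP = 525.5 / 160.7 = 3.2701

3.2701


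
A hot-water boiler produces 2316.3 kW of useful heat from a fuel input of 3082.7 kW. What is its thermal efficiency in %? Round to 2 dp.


eta = (2316.3/3082.7)*100 = 75.14 %

75.14 %


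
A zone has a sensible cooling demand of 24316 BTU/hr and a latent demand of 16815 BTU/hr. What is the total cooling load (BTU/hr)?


Qt = 24316 + 16815 = 41131 BTU/hr

41131 BTU/hr


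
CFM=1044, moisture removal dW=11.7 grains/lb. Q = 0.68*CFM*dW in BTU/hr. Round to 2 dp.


Q = 0.68 * 1044 * 11.7 = 8306.06 BTU/hr

8306.06 BTU/hr


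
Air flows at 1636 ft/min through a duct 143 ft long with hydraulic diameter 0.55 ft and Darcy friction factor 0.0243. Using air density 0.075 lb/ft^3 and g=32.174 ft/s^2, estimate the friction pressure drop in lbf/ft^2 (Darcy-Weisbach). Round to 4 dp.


v_fps = 1636/60 = 27.2667 ft/s
dp = 0.0243*(143/0.55)*0.075*27.2667^2/(2*32.174) = 5.4748 lbf/ft^2

5.4748 lbf/ft^2


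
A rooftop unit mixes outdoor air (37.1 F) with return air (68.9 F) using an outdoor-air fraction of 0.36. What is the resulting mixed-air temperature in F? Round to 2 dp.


T_mix = 0.36*37.1 + 0.64*68.9 = 57.45 F

57.45 F


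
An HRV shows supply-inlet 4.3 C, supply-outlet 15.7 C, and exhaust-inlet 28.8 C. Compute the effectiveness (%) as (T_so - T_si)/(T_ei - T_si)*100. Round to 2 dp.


eff = (15.7-4.3)/(28.8-4.3)*100 = 46.53 %

46.53 %


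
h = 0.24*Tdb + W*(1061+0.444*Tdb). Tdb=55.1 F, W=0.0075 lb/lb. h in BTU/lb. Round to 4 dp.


h = 0.24*55.1 + 0.0075*(1061+0.444*55.1) = 21.3650 BTU/lb

21.3650 BTU/lb


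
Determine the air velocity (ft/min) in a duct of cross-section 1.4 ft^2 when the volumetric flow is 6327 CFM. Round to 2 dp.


V = 6327 / 1.4 = 4519.29 ft/min

4519.29 ft/min


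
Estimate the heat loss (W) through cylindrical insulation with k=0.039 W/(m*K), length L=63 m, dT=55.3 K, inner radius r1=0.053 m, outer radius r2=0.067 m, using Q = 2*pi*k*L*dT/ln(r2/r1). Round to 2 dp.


Q = 2*pi*0.039*63*55.3/ln(0.067/0.053) = 3642.09 W

3642.09 W


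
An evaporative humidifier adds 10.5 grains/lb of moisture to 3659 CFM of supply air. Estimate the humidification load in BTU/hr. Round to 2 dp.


Q = 0.68 * 3659 * 10.5 = 26125.26 BTU/hr

26125.26 BTU/hr


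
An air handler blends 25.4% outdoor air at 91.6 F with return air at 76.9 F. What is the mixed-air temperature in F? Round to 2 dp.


T_mix = 76.9 + (25.4/100)*(91.6-76.9) = 80.63 F

80.63 F


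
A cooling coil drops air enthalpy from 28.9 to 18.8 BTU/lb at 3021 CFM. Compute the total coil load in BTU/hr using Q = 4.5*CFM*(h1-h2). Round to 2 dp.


Q = 4.5 * 3021 * (28.9 - 18.8) = 137304.45 BTU/hr

137304.45 BTU/hr


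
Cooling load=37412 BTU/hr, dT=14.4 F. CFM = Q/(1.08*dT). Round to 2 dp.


CFM = 37412 / (1.08 * 14.4) = 2405.61

2405.61 CFM


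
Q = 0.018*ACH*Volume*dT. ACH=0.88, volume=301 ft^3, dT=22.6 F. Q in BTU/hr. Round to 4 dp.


Q = 0.018 * 0.88 * 301 * 22.6 = 107.7532 BTU/hr

107.7532 BTU/hr


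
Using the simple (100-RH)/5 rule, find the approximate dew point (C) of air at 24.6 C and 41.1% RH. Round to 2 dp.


Td = 24.6 - (100-41.1)/5 = 12.82 C

12.82 C


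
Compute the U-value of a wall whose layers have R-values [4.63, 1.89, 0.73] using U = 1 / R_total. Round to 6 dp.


R_total = 4.63 + 1.89 + 0.73 = 7.25
U = 1/7.25 = 0.137931

0.137931


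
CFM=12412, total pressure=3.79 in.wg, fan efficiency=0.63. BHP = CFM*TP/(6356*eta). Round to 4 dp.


BHP = 12412 * 3.79 / (6356 * 0.63) = 11.7478 hp

11.7478 hp


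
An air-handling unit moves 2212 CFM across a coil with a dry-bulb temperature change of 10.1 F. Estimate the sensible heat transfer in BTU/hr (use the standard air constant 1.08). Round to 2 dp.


Q = 1.08 * 2212 * 10.1 = 24128.50 BTU/hr

24128.50 BTU/hr


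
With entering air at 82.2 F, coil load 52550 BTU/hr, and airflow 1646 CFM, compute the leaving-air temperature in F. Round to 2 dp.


dT = 52550/(1.08*1646) = 29.5610
T_leave = 82.2 - 29.5610 = 52.64 F

52.64 F


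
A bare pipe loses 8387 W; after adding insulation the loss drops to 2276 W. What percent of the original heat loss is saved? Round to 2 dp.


Savings = ((8387-2276)/8387)*100 = 72.86 %

72.86 %


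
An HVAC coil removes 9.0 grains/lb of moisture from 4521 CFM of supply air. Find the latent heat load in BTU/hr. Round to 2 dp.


Q = 0.68 * 4521 * 9.0 = 27668.52 BTU/hr

27668.52 BTU/hr


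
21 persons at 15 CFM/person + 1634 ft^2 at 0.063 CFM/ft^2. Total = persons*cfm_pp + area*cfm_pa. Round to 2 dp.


Total = 21*15 + 1634*0.063 = 417.94 CFM

417.94 CFM


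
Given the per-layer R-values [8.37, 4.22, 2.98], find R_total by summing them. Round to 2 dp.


R_total = 8.37 + 4.22 + 2.98 = 15.57

15.57


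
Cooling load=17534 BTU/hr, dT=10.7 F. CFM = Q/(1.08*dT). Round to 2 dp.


CFM = 17534 / (1.08 * 10.7) = 1517.31

1517.31 CFM


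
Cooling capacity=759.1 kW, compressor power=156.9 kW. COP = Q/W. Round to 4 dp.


COP = 759.1 / 156.9 = 4.8381

4.8381


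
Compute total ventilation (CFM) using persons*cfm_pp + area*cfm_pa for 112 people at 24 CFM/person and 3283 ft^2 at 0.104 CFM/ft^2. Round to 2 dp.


Total = 112*24 + 3283*0.104 = 3029.43 CFM

3029.43 CFM


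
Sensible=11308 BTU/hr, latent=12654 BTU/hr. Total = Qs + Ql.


Qt = 11308 + 12654 = 23962 BTU/hr

23962 BTU/hr


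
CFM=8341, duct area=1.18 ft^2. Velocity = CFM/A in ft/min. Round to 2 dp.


V = 8341 / 1.18 = 7068.64 ft/min

7068.64 ft/min


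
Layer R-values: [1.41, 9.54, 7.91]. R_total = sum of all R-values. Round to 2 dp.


R_total = 1.41 + 9.54 + 7.91 = 18.86

18.86


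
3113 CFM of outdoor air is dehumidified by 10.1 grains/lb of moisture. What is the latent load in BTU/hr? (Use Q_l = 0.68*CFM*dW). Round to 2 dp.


Q = 0.68 * 3113 * 10.1 = 21380.08 BTU/hr

21380.08 BTU/hr


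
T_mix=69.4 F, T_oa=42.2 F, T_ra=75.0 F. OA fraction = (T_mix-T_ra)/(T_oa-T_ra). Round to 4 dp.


frac = (69.4 - 75.0) / (42.2 - 75.0) = 0.1707

0.1707


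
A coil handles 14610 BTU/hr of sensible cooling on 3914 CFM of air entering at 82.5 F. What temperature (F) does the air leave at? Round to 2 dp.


dT = 14610/(1.08*3914) = 3.4563
T_leave = 82.5 - 3.4563 = 79.04 F

79.04 F


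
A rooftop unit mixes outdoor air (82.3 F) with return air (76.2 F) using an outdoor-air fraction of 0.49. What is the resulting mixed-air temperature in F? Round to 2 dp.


T_mix = 0.49*82.3 + 0.51*76.2 = 79.19 F

79.19 F


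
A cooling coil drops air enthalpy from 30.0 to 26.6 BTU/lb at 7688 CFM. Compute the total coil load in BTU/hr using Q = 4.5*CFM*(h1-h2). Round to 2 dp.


Q = 4.5 * 7688 * (30.0 - 26.6) = 117626.40 BTU/hr

117626.40 BTU/hr


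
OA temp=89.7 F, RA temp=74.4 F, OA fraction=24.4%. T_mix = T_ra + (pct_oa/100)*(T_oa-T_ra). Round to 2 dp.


T_mix = 74.4 + (24.4/100)*(89.7-74.4) = 78.13 F

78.13 F


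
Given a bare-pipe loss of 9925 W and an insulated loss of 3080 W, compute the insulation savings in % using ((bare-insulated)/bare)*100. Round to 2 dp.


Savings = ((9925-3080)/9925)*100 = 68.97 %

68.97 %


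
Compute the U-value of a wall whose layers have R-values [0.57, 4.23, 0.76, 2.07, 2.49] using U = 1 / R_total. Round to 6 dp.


R_total = 0.57 + 4.23 + 0.76 + 2.07 + 2.49 = 10.12
U = 1/10.12 = 0.098814

0.098814


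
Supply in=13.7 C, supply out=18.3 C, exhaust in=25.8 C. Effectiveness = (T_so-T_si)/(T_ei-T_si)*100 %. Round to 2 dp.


eff = (18.3-13.7)/(25.8-13.7)*100 = 38.02 %

38.02 %


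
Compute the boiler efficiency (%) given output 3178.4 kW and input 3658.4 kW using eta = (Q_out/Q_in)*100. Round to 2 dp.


eta = (3178.4/3658.4)*100 = 86.88 %

86.88 %


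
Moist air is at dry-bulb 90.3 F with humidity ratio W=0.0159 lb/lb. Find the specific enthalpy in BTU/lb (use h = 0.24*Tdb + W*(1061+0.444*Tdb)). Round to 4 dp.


h = 0.24*90.3 + 0.0159*(1061+0.444*90.3) = 39.1794 BTU/lb

39.1794 BTU/lb


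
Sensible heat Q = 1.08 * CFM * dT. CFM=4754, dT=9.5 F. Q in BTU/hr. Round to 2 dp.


Q = 1.08 * 4754 * 9.5 = 48776.04 BTU/hr

48776.04 BTU/hr


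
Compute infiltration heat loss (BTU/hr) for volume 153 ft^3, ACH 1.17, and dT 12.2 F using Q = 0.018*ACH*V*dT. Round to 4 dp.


Q = 0.018 * 1.17 * 153 * 12.2 = 39.3106 BTU/hr

39.3106 BTU/hr


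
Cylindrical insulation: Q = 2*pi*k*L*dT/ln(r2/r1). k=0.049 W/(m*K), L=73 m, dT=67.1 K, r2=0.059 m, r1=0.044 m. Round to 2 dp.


Q = 2*pi*0.049*73*67.1/ln(0.059/0.044) = 5140.89 W

5140.89 W


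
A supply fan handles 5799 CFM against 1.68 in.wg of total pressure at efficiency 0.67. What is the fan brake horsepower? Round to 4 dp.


BHP = 5799 * 1.68 / (6356 * 0.67) = 2.2877 hp

2.2877 hp


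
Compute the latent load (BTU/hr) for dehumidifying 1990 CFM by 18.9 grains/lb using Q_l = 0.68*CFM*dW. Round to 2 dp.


Q = 0.68 * 1990 * 18.9 = 25575.48 BTU/hr

25575.48 BTU/hr


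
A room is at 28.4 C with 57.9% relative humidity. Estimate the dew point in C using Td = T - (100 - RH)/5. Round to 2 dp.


Td = 28.4 - (100-57.9)/5 = 19.98 C

19.98 C


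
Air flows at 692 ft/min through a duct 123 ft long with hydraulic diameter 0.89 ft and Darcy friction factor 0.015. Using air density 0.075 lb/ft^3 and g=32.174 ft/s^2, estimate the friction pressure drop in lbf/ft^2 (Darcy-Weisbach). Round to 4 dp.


v_fps = 692/60 = 11.5333 ft/s
dp = 0.015*(123/0.89)*0.075*11.5333^2/(2*32.174) = 0.3214 lbf/ft^2

0.3214 lbf/ft^2


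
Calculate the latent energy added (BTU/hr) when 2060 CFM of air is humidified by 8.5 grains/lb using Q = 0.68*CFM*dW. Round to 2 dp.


Q = 0.68 * 2060 * 8.5 = 11906.80 BTU/hr

11906.80 BTU/hr


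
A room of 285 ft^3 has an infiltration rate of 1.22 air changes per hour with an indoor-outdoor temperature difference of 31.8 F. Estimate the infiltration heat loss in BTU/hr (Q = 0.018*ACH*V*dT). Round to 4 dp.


Q = 0.018 * 1.22 * 285 * 31.8 = 199.0235 BTU/hr

199.0235 BTU/hr


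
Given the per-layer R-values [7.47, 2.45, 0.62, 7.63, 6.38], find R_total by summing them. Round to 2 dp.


R_total = 7.47 + 2.45 + 0.62 + 7.63 + 6.38 = 24.55

24.55


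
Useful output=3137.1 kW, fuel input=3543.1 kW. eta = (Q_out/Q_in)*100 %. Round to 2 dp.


eta = (3137.1/3543.1)*100 = 88.54 %

88.54 %


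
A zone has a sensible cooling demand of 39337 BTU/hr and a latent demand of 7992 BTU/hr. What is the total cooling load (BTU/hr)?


Qt = 39337 + 7992 = 47329 BTU/hr

47329 BTU/hr


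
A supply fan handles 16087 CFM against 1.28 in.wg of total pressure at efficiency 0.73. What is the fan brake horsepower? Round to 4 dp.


BHP = 16087 * 1.28 / (6356 * 0.73) = 4.4379 hp

4.4379 hp


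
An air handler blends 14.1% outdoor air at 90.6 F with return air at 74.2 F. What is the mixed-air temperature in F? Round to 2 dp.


T_mix = 74.2 + (14.1/100)*(90.6-74.2) = 76.51 F

76.51 F


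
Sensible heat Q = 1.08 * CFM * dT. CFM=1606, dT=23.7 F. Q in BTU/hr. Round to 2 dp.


Q = 1.08 * 1606 * 23.7 = 41107.18 BTU/hr

41107.18 BTU/hr


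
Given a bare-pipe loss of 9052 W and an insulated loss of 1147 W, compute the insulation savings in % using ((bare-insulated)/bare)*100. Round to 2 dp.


Savings = ((9052-1147)/9052)*100 = 87.33 %

87.33 %


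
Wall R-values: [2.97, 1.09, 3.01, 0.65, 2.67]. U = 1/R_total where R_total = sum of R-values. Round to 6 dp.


R_total = 2.97 + 1.09 + 3.01 + 0.65 + 2.67 = 10.39
U = 1/10.39 = 0.096246

0.096246


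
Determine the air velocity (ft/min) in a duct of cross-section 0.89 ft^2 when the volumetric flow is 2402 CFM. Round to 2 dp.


V = 2402 / 0.89 = 2698.88 ft/min

2698.88 ft/min


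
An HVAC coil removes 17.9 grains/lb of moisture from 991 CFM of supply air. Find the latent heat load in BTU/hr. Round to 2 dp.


Q = 0.68 * 991 * 17.9 = 12062.45 BTU/hr

12062.45 BTU/hr


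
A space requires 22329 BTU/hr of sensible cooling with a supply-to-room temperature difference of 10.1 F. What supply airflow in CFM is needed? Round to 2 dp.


CFM = 22329 / (1.08 * 10.1) = 2047.03

2047.03 CFM


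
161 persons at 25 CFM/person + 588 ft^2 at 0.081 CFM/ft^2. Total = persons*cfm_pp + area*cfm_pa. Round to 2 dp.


Total = 161*25 + 588*0.081 = 4072.63 CFM

4072.63 CFM


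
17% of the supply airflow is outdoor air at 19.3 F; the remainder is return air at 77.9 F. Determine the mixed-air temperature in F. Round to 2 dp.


T_mix = 0.17*19.3 + 0.83*77.9 = 67.94 F

67.94 F


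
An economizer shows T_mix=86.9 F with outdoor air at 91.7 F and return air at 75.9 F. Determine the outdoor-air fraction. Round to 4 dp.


frac = (86.9 - 75.9) / (91.7 - 75.9) = 0.6962

0.6962


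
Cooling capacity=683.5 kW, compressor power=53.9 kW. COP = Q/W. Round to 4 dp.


COP = 683.5 / 53.9 = 12.6809

12.6809


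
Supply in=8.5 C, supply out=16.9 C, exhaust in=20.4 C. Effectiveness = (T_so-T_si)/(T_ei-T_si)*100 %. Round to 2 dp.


eff = (16.9-8.5)/(20.4-8.5)*100 = 70.59 %

70.59 %


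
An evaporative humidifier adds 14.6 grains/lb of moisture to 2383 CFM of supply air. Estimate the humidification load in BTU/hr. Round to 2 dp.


Q = 0.68 * 2383 * 14.6 = 23658.42 BTU/hr

23658.42 BTU/hr


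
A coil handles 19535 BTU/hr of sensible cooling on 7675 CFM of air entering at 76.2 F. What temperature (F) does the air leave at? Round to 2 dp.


dT = 19535/(1.08*7675) = 2.3567
T_leave = 76.2 - 2.3567 = 73.84 F

73.84 F


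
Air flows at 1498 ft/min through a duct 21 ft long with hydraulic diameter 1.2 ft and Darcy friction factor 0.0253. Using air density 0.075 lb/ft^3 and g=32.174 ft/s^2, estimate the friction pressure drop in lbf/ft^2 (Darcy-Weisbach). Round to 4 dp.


v_fps = 1498/60 = 24.9667 ft/s
dp = 0.0253*(21/1.2)*0.075*24.9667^2/(2*32.174) = 0.3217 lbf/ft^2

0.3217 lbf/ft^2


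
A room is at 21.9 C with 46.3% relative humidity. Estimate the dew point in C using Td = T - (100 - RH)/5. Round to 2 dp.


Td = 21.9 - (100-46.3)/5 = 11.16 C

11.16 C


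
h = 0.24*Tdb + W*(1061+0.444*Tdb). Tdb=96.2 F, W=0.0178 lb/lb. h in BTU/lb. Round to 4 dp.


h = 0.24*96.2 + 0.0178*(1061+0.444*96.2) = 42.7341 BTU/lb

42.7341 BTU/lb


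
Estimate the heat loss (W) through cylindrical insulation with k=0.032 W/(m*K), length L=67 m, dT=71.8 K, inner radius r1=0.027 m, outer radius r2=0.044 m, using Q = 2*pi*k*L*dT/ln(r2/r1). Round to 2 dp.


Q = 2*pi*0.032*67*71.8/ln(0.044/0.027) = 1980.59 W

1980.59 W


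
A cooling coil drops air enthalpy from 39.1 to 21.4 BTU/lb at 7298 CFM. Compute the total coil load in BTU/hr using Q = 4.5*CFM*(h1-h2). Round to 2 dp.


Q = 4.5 * 7298 * (39.1 - 21.4) = 581285.70 BTU/hr

581285.70 BTU/hr


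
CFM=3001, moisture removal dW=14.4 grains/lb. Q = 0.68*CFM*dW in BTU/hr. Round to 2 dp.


Q = 0.68 * 3001 * 14.4 = 29385.79 BTU/hr

29385.79 BTU/hr


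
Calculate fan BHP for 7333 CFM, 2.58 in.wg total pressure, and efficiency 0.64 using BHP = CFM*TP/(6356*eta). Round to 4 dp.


BHP = 7333 * 2.58 / (6356 * 0.64) = 4.6509 hp

4.6509 hp


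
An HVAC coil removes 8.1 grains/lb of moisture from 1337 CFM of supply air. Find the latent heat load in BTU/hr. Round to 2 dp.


Q = 0.68 * 1337 * 8.1 = 7364.20 BTU/hr

7364.20 BTU/hr


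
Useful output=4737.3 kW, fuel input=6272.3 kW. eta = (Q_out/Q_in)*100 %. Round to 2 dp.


eta = (4737.3/6272.3)*100 = 75.53 %

75.53 %


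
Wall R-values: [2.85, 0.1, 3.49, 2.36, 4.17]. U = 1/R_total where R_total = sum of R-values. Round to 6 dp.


R_total = 2.85 + 0.1 + 3.49 + 2.36 + 4.17 = 12.97
U = 1/12.97 = 0.077101

0.077101


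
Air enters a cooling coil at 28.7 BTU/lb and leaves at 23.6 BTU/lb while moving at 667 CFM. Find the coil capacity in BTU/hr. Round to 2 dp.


Q = 4.5 * 667 * (28.7 - 23.6) = 15307.65 BTU/hr

15307.65 BTU/hr


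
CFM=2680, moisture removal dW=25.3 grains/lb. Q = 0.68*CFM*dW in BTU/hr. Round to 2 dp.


Q = 0.68 * 2680 * 25.3 = 46106.72 BTU/hr

46106.72 BTU/hr


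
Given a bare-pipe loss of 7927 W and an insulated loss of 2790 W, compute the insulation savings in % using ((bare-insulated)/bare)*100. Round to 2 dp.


Savings = ((7927-2790)/7927)*100 = 64.80 %

64.80 %


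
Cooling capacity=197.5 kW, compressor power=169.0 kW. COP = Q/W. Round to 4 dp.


COP = 197.5 / 169.0 = 1.1686

1.1686


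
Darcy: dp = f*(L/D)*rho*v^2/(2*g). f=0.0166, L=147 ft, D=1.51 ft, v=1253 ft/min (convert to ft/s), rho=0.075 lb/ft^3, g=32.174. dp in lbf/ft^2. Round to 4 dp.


v_fps = 1253/60 = 20.8833 ft/s
dp = 0.0166*(147/1.51)*0.075*20.8833^2/(2*32.174) = 0.8214 lbf/ft^2

0.8214 lbf/ft^2


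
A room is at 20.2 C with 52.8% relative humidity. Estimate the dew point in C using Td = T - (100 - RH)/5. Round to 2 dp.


Td = 20.2 - (100-52.8)/5 = 10.76 C

10.76 C


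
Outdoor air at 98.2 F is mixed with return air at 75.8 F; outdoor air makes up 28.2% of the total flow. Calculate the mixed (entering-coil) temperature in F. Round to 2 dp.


T_mix = 75.8 + (28.2/100)*(98.2-75.8) = 82.12 F

82.12 F


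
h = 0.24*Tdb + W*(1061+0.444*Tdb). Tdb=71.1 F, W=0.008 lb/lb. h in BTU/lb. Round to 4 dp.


h = 0.24*71.1 + 0.008*(1061+0.444*71.1) = 25.8045 BTU/lb

25.8045 BTU/lb


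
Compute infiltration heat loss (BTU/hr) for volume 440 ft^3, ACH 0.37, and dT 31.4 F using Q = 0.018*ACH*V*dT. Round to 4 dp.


Q = 0.018 * 0.37 * 440 * 31.4 = 92.0146 BTU/hr

92.0146 BTU/hr


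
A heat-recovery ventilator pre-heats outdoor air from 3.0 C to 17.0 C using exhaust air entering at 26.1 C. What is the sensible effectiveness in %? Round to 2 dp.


eff = (17.0-3.0)/(26.1-3.0)*100 = 60.61 %

60.61 %
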